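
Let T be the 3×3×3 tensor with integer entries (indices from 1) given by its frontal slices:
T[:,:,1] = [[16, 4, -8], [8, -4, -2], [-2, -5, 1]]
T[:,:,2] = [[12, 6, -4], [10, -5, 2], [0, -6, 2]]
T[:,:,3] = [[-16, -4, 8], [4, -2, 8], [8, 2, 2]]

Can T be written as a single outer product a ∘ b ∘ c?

The mode-1 unfolding of T (rows indexed by i, columns by (j,k) = (1,1), (1,2), (1,3), (2,1), (2,2), (2,3), (3,1), (3,2), (3,3)) is [[16, 12, -16, 4, 6, -4, -8, -4, 8], [8, 10, 4, -4, -5, -2, -2, 2, 8], [-2, 0, 8, -5, -6, 2, 1, 2, 2]].
There the 3×3 minor on rows i ∈ {1, 2, 3}, columns (j,k) ∈ {(1,1), (1,2), (1,3)} is det [[16, 12, -16], [8, 10, 4], [-2, 0, 8]] = 96 ≠ 0, so this unfolding has rank ≥ 3; CP rank is at least every unfolding rank, so rank(T) ≥ 3.
In particular rank(T) ≥ 3 > 1, so T is not rank-1.

No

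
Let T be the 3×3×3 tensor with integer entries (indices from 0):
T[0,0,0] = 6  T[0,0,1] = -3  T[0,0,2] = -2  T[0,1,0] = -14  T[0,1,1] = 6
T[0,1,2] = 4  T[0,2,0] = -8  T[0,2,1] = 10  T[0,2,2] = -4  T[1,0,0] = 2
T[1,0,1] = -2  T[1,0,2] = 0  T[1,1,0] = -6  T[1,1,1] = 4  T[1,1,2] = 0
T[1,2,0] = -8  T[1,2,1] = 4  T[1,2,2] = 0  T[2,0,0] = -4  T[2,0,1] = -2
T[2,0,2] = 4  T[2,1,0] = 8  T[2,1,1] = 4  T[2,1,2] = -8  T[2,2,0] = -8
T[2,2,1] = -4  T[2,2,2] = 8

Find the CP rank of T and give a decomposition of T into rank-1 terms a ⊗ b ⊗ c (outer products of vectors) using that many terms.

Lower bound: in the mode-1 unfolding of T (rows indexed by i, columns by (j,k)) the 3×3 minor on rows i ∈ {0, 1, 2}, columns (j,k) ∈ {(0,0), (0,1), (1,0)} is det [[6, -3, -14], [2, -2, -6], [-4, -2, 8]] = -24 ≠ 0, so that unfolding has rank ≥ 3 and hence rank(T) ≥ 3 (CP rank is at least every unfolding rank, though it can be larger).
Upper bound: T is a sum of 3 rank-1 terms, T = [1, 0, -2] ⊗ [1, -2, 2] ⊗ [2, 1, -2] + [1, 1, 0] ⊗ [0, 1, 2] ⊗ [-2, 0, 0] + [2, 1, 0] ⊗ [1, -2, -2] ⊗ [2, -2, 0] (one valid choice — decompositions are not unique — normalised so each a, b is primitive with positive first nonzero entry; check it by expanding all entries), so rank(T) ≤ 3.
These bounds meet, so rank(T) = 3.

rank(T) = 3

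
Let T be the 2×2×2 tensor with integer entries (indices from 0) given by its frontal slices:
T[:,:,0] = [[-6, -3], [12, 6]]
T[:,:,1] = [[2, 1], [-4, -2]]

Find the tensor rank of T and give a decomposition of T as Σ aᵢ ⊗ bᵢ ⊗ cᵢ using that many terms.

rank(T) = 1

Lower bound: T ≠ 0 (e.g. T[0,0,0] = -6), so rank(T) ≥ 1.
Upper bound: if T = a ⊗ b ⊗ c then every fibre of T is a multiple of the corresponding factor, so read the factors off the fibres through the nonzero entry T[0,0,0] = -6.
The mode-1 fibre T[:,0,0] = [-6, 12] gives a = [1, -2] (primitive direction); the mode-2 fibre T[0,:,0] = [-6, -3] gives b = [2, 1]; then c[k] = T[0,0,k] / (a[0]·b[0]) = [-6, 2] / 2 = [-3, 1].
Expanding [1, -2] ⊗ [2, 1] ⊗ [-3, 1] reproduces all 8 entries of T, so T = [1, -2] ⊗ [2, 1] ⊗ [-3, 1] and rank(T) ≤ 1.
These bounds meet, so rank(T) = 1.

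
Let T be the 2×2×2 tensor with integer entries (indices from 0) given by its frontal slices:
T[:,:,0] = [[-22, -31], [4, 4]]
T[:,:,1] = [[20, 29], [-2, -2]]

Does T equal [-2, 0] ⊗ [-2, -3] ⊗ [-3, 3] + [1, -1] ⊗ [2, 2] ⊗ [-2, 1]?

No

Reconstruct entry (0,0,0) from the claimed factors: Σₗ aₗ[0]bₗ[0]cₗ[0] = (-2)·(-2)·(-3) + (1)·(2)·(-2) = -16, but T[0,0,0] = -22. The claim is false.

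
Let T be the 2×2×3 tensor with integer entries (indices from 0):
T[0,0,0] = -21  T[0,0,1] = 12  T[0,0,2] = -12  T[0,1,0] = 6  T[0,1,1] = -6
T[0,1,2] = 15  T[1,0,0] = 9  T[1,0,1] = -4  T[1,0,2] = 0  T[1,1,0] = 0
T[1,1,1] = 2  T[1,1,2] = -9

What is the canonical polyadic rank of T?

Lower bound: the mode-2 unfolding of T (rows indexed by j, columns by (i,k) = (0,0), (0,1), (0,2), (1,0), (1,1), (1,2)) is [[-21, 12, -12, 9, -4, 0], [6, -6, 15, 0, 2, -9]].
There the 2×2 minor on rows j ∈ {0, 1}, columns (i,k) ∈ {(0,0), (0,1)} is det [[-21, 12], [6, -6]] = 54 ≠ 0, so this unfolding has rank ≥ 2; CP rank is at least every unfolding rank, so rank(T) ≥ 2. (Unfolding ranks only ever bound the CP rank from below — rank(T) can be strictly larger than all of them — so the matching upper bound has to come from an explicit 2-term decomposition.)
Upper bound — finding two terms. Write S_k = T[:,:,k] for the frontal slices: S₀ = [[-21, 6], [9, 0]], S₁ = [[12, -6], [-4, 2]], S₂ = [[-12, 15], [0, -9]].
If T = a₁ ∘ b₁ ∘ c₁ + a₂ ∘ b₂ ∘ c₂ then each S_k = c₁[k]·a₁b₁ᵀ + c₂[k]·a₂b₂ᵀ. S₀ and S₁ are linearly independent, so a₁b₁ᵀ and a₂b₂ᵀ must span the same plane of matrices: they are the rank-1 matrices of the form x·S₀ + y·S₁.
det(x·S₀ + y·S₁) is −54·x² + 36·xy = (-18)·(3·x − 2·y)(x), vanishing at (x:y) = (2:3) and (0:1).
M₁ = 2·S₀ + 3·S₁ = [[-6, -6], [6, 6]] = (-6)·(1, -1)(1, 1)ᵀ and M₂ = S₁ = [[12, -6], [-4, 2]] = 2·(3, -1)(2, -1)ᵀ, so take a₁ = (1, -1), b₁ = (1, 1), a₂ = (3, -1), b₂ = (2, -1).
Each slice is an integer combination of E₁ = a₁b₁ᵀ and E₂ = a₂b₂ᵀ: S₀ = −3·E₁ − 3·E₂, S₁ = 2·E₂, S₂ = 6·E₁ − 3·E₂; reading off coefficients, c₁ = (-3, 0, 6) and c₂ = (-3, 2, -3).
Hence T = (1, -1) ∘ (1, 1) ∘ (-3, 0, 6) + (3, -1) ∘ (2, -1) ∘ (-3, 2, -3), so rank(T) ≤ 2.
These bounds meet, so rank(T) = 2.

2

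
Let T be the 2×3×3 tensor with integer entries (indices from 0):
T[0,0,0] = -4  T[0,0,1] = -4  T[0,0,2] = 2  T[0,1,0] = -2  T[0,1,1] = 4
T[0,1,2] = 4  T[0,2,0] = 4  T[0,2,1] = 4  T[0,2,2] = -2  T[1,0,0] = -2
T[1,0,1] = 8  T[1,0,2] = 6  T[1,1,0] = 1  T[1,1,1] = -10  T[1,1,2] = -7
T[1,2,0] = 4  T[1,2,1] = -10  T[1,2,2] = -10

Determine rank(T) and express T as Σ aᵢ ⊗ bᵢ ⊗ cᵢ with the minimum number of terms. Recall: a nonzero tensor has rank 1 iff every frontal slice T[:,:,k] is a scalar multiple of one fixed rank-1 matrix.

rank(T) = 3

Lower bound: the mode-3 unfolding of T (rows indexed by k, columns by (i,j) = (0,0), (0,1), (0,2), (1,0), (1,1), (1,2)) is [[-4, -2, 4, -2, 1, 4], [-4, 4, 4, 8, -10, -10], [2, 4, -2, 6, -7, -10]].
There the 3×3 minor on rows k ∈ {0, 1, 2}, columns (i,j) ∈ {(0,0), (0,1), (1,1)} is det [[-4, -2, 1], [-4, 4, -10], [2, 4, -7]] = 24 ≠ 0, so this unfolding has rank ≥ 3; CP rank is at least every unfolding rank, so rank(T) ≥ 3. (Flattening ranks never certify an upper bound on CP rank; for that we must actually write T with 3 rank-1 terms.)
Upper bound: T is a sum of 3 rank-1 terms, T = (0, 1) ⊗ (0, 1, 1) ⊗ (2, -2, -4) + (1, -2) ⊗ (1, -1, -1) ⊗ (0, -4, -2) + (2, 1) ⊗ (2, 1, -2) ⊗ (-1, 0, 1) (one valid choice — decompositions are not unique — normalised so each a, b is primitive with positive first nonzero entry; check it by expanding all entries), so rank(T) ≤ 3.
These bounds meet, so rank(T) = 3.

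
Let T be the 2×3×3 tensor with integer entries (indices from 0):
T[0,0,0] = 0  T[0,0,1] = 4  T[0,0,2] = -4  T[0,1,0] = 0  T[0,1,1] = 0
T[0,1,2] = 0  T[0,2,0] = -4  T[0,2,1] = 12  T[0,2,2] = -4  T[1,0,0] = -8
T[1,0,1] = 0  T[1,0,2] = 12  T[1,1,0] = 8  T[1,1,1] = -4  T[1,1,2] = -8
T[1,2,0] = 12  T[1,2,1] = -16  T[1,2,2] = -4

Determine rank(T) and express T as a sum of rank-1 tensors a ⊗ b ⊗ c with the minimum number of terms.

Lower bound: the mode-3 unfolding of T (rows indexed by k, columns by (i,j) = (0,0), (0,1), (0,2), (1,0), (1,1), (1,2)) is [[0, 0, -4, -8, 8, 12], [4, 0, 12, 0, -4, -16], [-4, 0, -4, 12, -8, -4]].
There the 3×3 minor on rows k ∈ {0, 1, 2}, columns (i,j) ∈ {(0,0), (0,2), (1,0)} is det [[0, -4, -8], [4, 12, 0], [-4, -4, 12]] = -64 ≠ 0, so this unfolding has rank ≥ 3; CP rank is at least every unfolding rank, so rank(T) ≥ 3. (Flattening ranks never certify an upper bound on CP rank; for that we must actually write T with 3 rank-1 terms.)
Upper bound: T is a sum of 3 rank-1 terms, T = [0, 1] ⊗ [1, -1, -1] ⊗ [-8, 4, 8] + [1, -1] ⊗ [0, 0, 1] ⊗ [-4, 4, 4] + [1, -1] ⊗ [1, 0, 2] ⊗ [0, 4, -4] (written with every a and b primitive with positive leading entry and the scale carried by c; CP decompositions are not unique, and this one is verified by expanding entrywise), so rank(T) ≤ 3.
These bounds meet, so rank(T) = 3.

rank(T) = 3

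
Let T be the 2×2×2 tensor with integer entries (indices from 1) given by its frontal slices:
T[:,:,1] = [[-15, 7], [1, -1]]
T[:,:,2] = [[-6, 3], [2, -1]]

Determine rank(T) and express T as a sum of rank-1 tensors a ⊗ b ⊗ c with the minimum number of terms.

Lower bound: in the mode-1 unfolding of T (rows indexed by i, columns by (j,k)) the 2×2 minor on rows i ∈ {1, 2}, columns (j,k) ∈ {(1,1), (1,2)} is det [[-15, -6], [1, 2]] = -24 ≠ 0, so that unfolding has rank ≥ 2 and hence rank(T) ≥ 2 (CP rank is at least every unfolding rank, though it can be larger).
Upper bound: with S_k = T[:,:,k], the two rank-1 terms a₁b₁ᵀ, a₂b₂ᵀ are the rank-1 members of the pencil x·S₁ + y·S₂.
det(x·S₁ + y·S₂) is 8·x² + 4·xy = 4·(2·x + y)(x), vanishing at (x:y) = (1:-2) and (0:1).
M₁ = S₁ − 2·S₂ = [[-3, 1], [-3, 1]] = −[1, 1][3, -1]ᵀ and M₂ = S₂ = [[-6, 3], [2, -1]] = −[3, -1][2, -1]ᵀ, so take a₁ = [1, 1], b₁ = [3, -1], a₂ = [3, -1], b₂ = [2, -1].
Each slice is an integer combination of E₁ = a₁b₁ᵀ and E₂ = a₂b₂ᵀ: S₁ = −E₁ − 2·E₂, S₂ = −E₂; reading off coefficients, c₁ = [-1, 0] and c₂ = [-2, -1].
Hence T = [1, 1] ⊗ [3, -1] ⊗ [-1, 0] + [3, -1] ⊗ [2, -1] ⊗ [-2, -1], so rank(T) ≤ 2.
These bounds meet, so rank(T) = 2.

rank(T) = 2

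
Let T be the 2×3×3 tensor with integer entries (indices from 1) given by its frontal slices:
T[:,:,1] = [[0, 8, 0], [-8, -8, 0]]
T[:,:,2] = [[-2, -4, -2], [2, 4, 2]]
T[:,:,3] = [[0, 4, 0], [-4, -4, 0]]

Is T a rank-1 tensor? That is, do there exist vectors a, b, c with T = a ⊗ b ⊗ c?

The mode-2 unfolding of T (rows indexed by j, columns by (i,k) = (1,1), (1,2), (1,3), (2,1), (2,2), (2,3)) is [[0, -2, 0, -8, 2, -4], [8, -4, 4, -8, 4, -4], [0, -2, 0, 0, 2, 0]].
There the 3×3 minor on rows j ∈ {1, 2, 3}, columns (i,k) ∈ {(1,1), (1,2), (2,1)} is det [[0, -2, -8], [8, -4, -8], [0, -2, 0]] = 128 ≠ 0, so this unfolding has rank ≥ 3; CP rank is at least every unfolding rank, so rank(T) ≥ 3.
In particular rank(T) ≥ 3 > 1, so T is not rank-1.

No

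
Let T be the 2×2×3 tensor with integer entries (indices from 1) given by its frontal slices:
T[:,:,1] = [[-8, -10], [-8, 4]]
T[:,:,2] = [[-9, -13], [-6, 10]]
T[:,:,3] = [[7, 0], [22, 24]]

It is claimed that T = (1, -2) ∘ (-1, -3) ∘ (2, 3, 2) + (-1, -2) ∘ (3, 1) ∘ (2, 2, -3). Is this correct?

Reconstruct entry (1,2,1) from the claimed factors: Σₗ aₗ[1]bₗ[2]cₗ[1] = (1)·(-3)·(2) + (-1)·(1)·(2) = -8, but T[1,2,1] = -10. The claim is false.

No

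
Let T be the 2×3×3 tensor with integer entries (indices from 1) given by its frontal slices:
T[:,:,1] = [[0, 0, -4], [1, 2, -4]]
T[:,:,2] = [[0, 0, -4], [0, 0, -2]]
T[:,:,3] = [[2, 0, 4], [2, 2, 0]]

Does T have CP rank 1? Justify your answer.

The mode-2 unfolding of T (rows indexed by j, columns by (i,k) = (1,1), (1,2), (1,3), (2,1), (2,2), (2,3)) is [[0, 0, 2, 1, 0, 2], [0, 0, 0, 2, 0, 2], [-4, -4, 4, -4, -2, 0]].
There the 3×3 minor on rows j ∈ {1, 2, 3}, columns (i,k) ∈ {(1,1), (1,3), (2,1)} is det [[0, 2, 1], [0, 0, 2], [-4, 4, -4]] = -16 ≠ 0, so this unfolding has rank ≥ 3; CP rank is at least every unfolding rank, so rank(T) ≥ 3.
In particular rank(T) ≥ 3 > 1, so T is not rank-1.

No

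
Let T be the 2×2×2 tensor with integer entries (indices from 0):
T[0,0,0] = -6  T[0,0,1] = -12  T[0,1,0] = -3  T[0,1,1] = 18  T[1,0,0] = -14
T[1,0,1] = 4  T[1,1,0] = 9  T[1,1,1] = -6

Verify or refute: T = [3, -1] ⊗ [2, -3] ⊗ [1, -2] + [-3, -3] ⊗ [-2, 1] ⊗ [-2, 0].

Yes

Reconstruct entrywise from the claimed factors. For example, T[0,0,1] = -12 and Σₗ aₗ[0]bₗ[0]cₗ[1] = (3)·(2)·(-2) + (-3)·(-2)·(0) = -12; checking all 8 entries, every one matches. The claim holds.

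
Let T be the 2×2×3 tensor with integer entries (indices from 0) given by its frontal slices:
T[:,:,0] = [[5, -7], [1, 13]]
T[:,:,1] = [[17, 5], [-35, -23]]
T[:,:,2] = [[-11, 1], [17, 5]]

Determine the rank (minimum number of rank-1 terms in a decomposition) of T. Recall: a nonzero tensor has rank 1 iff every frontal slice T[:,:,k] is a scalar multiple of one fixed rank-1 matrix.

2

Lower bound: the mode-1 unfolding of T (rows indexed by i, columns by (j,k) = (0,0), (0,1), (0,2), (1,0), (1,1), (1,2)) is [[5, 17, -11, -7, 5, 1], [1, -35, 17, 13, -23, 5]].
There the 2×2 minor on rows i ∈ {0, 1}, columns (j,k) ∈ {(0,0), (0,1)} is det [[5, 17], [1, -35]] = -192 ≠ 0, so this unfolding has rank ≥ 2; CP rank is at least every unfolding rank, so rank(T) ≥ 2. (Flattening ranks never certify an upper bound on CP rank; for that we must actually write T with 2 rank-1 terms.)
Upper bound — finding two terms. Write S_k = T[:,:,k] for the frontal slices: S₀ = [[5, -7], [1, 13]], S₁ = [[17, 5], [-35, -23]], S₂ = [[-11, 1], [17, 5]].
If T = a₁ ⊗ b₁ ⊗ c₁ + a₂ ⊗ b₂ ⊗ c₂ then each S_k = c₁[k]·a₁b₁ᵀ + c₂[k]·a₂b₂ᵀ. S₀ and S₁ are linearly independent, so a₁b₁ᵀ and a₂b₂ᵀ must span the same plane of matrices: they are the rank-1 matrices of the form x·S₀ + y·S₁.
det(x·S₀ + y·S₁) is 72·x² − 144·xy − 216·y² = 72·(x − 3·y)(x + y), vanishing at (x:y) = (3:1) and (1:-1).
M₁ = 3·S₀ + S₁ = [[32, -16], [-32, 16]] = 16·[1, -1][2, -1]ᵀ and M₂ = S₀ − S₁ = [[-12, -12], [36, 36]] = (-12)·[1, -3][1, 1]ᵀ, so take a₁ = [1, -1], b₁ = [2, -1], a₂ = [1, -3], b₂ = [1, 1].
Each slice is an integer combination of E₁ = a₁b₁ᵀ and E₂ = a₂b₂ᵀ: S₀ = 4·E₁ − 3·E₂, S₁ = 4·E₁ + 9·E₂, S₂ = −4·E₁ − 3·E₂; reading off coefficients, c₁ = [4, 4, -4] and c₂ = [-3, 9, -3].
Hence T = [1, -1] ⊗ [2, -1] ⊗ [4, 4, -4] + [1, -3] ⊗ [1, 1] ⊗ [-3, 9, -3], so rank(T) ≤ 2.
These bounds meet, so rank(T) = 2.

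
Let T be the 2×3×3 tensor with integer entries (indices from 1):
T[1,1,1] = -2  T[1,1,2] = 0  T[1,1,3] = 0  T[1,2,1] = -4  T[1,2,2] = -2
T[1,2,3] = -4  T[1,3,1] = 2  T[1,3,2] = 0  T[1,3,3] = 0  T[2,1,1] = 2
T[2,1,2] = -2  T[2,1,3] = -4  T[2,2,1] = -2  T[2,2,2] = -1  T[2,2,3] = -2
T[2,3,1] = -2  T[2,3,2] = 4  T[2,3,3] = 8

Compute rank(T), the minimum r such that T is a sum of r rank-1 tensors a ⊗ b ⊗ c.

Lower bound: in the mode-2 unfolding of T (rows indexed by j, columns by (i,k)) the 3×3 minor on rows j ∈ {1, 2, 3}, columns (i,k) ∈ {(1,1), (1,2), (2,2)} is det [[-2, 0, -2], [-4, -2, -1], [2, 0, 4]] = 8 ≠ 0, so that unfolding has rank ≥ 3 and hence rank(T) ≥ 3 (CP rank is at least every unfolding rank, though it can be larger).
Upper bound: T is a sum of 3 rank-1 terms, T = [0, 1] ⊗ [1, 0, -2] ⊗ [0, -2, -4] + [1, -1] ⊗ [1, 0, -1] ⊗ [-2, 0, 0] + [2, 1] ⊗ [0, 1, 0] ⊗ [-2, -1, -2] (written with every a and b primitive with positive leading entry and the scale carried by c; CP decompositions are not unique, and this one is verified by expanding entrywise), so rank(T) ≤ 3.
These bounds meet, so rank(T) = 3.

3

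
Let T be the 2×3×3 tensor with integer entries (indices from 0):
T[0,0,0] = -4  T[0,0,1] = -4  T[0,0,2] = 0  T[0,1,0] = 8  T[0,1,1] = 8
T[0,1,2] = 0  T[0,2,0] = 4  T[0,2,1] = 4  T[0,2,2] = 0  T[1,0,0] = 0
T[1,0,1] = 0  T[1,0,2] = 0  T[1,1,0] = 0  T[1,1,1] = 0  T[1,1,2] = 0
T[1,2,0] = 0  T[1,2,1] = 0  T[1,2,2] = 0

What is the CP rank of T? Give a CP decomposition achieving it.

Lower bound: T ≠ 0 (e.g. T[0,0,0] = -4), so rank(T) ≥ 1.
Upper bound: if T = a (x) b (x) c then every fibre of T is a multiple of the corresponding factor, so read the factors off the fibres through the nonzero entry T[0,0,0] = -4.
The mode-1 fibre T[:,0,0] = [-4, 0] gives a = [1, 0] (primitive direction); the mode-2 fibre T[0,:,0] = [-4, 8, 4] gives b = [1, -2, -1]; then c[k] = T[0,0,k] / (a[0]·b[0]) = [-4, -4, 0] / 1 = [-4, -4, 0].
Expanding [1, 0] (x) [1, -2, -1] (x) [-4, -4, 0] reproduces all 18 entries of T, so T = [1, 0] (x) [1, -2, -1] (x) [-4, -4, 0] and rank(T) ≤ 1.
These bounds meet, so rank(T) = 1.

rank(T) = 1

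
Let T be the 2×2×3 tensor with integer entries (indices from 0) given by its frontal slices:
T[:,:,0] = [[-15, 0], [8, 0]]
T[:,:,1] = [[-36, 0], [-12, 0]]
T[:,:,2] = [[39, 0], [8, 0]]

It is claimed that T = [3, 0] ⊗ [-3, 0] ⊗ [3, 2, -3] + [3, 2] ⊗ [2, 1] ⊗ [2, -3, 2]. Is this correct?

Reconstruct entry (0,1,0) from the claimed factors: Σₗ aₗ[0]bₗ[1]cₗ[0] = (3)·(0)·(3) + (3)·(1)·(2) = 6, but T[0,1,0] = 0. The claim is false.

No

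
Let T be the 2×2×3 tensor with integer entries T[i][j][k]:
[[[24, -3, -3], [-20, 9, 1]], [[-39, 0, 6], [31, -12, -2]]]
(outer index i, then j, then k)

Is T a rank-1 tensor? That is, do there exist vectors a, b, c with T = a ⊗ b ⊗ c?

The mode-2 unfolding of T (rows indexed by j, columns by (i,k) = (0,0), (0,1), (0,2), (1,0), (1,1), (1,2)) is [[24, -3, -3, -39, 0, 6], [-20, 9, 1, 31, -12, -2]].
There the 2×2 minor on rows j ∈ {0, 1}, columns (i,k) ∈ {(0,0), (0,1)} is det [[24, -3], [-20, 9]] = 156 ≠ 0, so this unfolding has rank ≥ 2; CP rank is at least every unfolding rank, so rank(T) ≥ 2.
In particular rank(T) ≥ 2 > 1, so T is not rank-1.

No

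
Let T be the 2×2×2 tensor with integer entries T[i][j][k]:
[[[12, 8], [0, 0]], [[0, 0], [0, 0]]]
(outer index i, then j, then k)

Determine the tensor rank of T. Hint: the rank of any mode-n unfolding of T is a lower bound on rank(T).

1

Lower bound: T ≠ 0 (e.g. T[0,0,0] = 12), so rank(T) ≥ 1.
Upper bound: if T = a ⊗ b ⊗ c then every fibre of T is a multiple of the corresponding factor, so read the factors off the fibres through the nonzero entry T[0,0,0] = 12.
The mode-1 fibre T[:,0,0] = [12, 0] gives a = [1, 0] (primitive direction); the mode-2 fibre T[0,:,0] = [12, 0] gives b = [1, 0]; then c[k] = T[0,0,k] / (a[0]·b[0]) = [12, 8] / 1 = [12, 8].
Expanding [1, 0] ⊗ [1, 0] ⊗ [12, 8] reproduces all 8 entries of T, so T = [1, 0] ⊗ [1, 0] ⊗ [12, 8] and rank(T) ≤ 1.
These bounds meet, so rank(T) = 1.
Check entry T[0,1,1] = 0: (1)·(0)·(8) = 0.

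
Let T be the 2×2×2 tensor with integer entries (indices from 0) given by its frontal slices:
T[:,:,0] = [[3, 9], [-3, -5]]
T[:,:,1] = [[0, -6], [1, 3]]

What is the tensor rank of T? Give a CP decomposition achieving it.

rank(T) = 2

Lower bound: in the mode-2 unfolding of T (rows indexed by j, columns by (i,k)) the 2×2 minor on rows j ∈ {0, 1}, columns (i,k) ∈ {(0,0), (0,1)} is det [[3, 0], [9, -6]] = -18 ≠ 0, so that unfolding has rank ≥ 2 and hence rank(T) ≥ 2 (CP rank is at least every unfolding rank, though it can be larger).
Upper bound: with S_k = T[:,:,k], the two rank-1 terms a₁b₁ᵀ, a₂b₂ᵀ are the rank-1 members of the pencil x·S₀ + y·S₁.
det(x·S₀ + y·S₁) is 12·x² − 18·xy + 6·y² = 6·(2·x − y)(x − y), vanishing at (x:y) = (1:2) and (1:1).
M₁ = S₀ + 2·S₁ = [[3, -3], [-1, 1]] = [3, -1][1, -1]ᵀ and M₂ = S₀ + S₁ = [[3, 3], [-2, -2]] = [3, -2][1, 1]ᵀ, so take a₁ = [3, -1], b₁ = [1, -1], a₂ = [3, -2], b₂ = [1, 1].
Each slice is an integer combination of E₁ = a₁b₁ᵀ and E₂ = a₂b₂ᵀ: S₀ = −E₁ + 2·E₂, S₁ = E₁ − E₂; reading off coefficients, c₁ = [-1, 1] and c₂ = [2, -1].
Hence T = [3, -1] ⊗ [1, -1] ⊗ [-1, 1] + [3, -2] ⊗ [1, 1] ⊗ [2, -1], so rank(T) ≤ 2.
These bounds meet, so rank(T) = 2.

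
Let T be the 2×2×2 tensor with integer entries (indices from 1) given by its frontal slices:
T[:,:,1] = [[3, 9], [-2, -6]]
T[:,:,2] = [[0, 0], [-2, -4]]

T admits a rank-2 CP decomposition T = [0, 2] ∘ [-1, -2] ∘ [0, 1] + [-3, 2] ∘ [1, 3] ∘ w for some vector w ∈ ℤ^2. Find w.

w = [-1, 0]

Subtract the known terms from T to get the rank-1 residual R = [-3, 2] ∘ [1, 3] ∘ w, so R[i,j,k] = a[i]·b[j]·w[k]. Pick indices with nonzero a[1]·b[1] = (-3)·(1) = -3. Only the fibre through (1,1,·) is needed: R[1,1,:] = T[1,1,:] − Σₗ aₗ[1]bₗ[1]cₗ = [3, 0] − (0)·(-1)·[0, 1] = [3, 0]. Then w[k] = R[1,1,k] / -3 for each k, giving w = [3, 0] / -3 = [-1, 0].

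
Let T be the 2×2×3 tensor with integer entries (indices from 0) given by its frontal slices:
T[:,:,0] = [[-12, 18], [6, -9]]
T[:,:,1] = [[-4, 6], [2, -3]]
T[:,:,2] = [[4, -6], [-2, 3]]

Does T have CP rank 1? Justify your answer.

If T = a (x) b (x) c then every fibre of T is a multiple of the corresponding factor, so read the factors off the fibres through the nonzero entry T[0,0,0] = -12.
The mode-1 fibre T[:,0,0] = [-12, 6] gives a = [2, -1] (primitive direction); the mode-2 fibre T[0,:,0] = [-12, 18] gives b = [2, -3]; then c[k] = T[0,0,k] / (a[0]·b[0]) = [-12, -4, 4] / 4 = [-3, -1, 1].
Expanding [2, -1] (x) [2, -3] (x) [-3, -1, 1] reproduces all 12 entries of T, so T = [2, -1] (x) [2, -3] (x) [-3, -1, 1] and rank(T) ≤ 1.
Equivalently every frontal slice T[:,:,k] is c[k] times the rank-1 matrix [2, -1] (x) [2, -3]. So T has rank 1 (it is nonzero).

Yes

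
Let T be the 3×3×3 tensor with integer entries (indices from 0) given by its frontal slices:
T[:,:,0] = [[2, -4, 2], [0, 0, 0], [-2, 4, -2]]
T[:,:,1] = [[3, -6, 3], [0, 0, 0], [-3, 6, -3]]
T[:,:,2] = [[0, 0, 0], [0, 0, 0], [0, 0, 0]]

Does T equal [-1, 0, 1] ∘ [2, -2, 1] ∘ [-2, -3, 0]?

Reconstruct entry (0,0,0) from the claimed factors: Σₗ aₗ[0]bₗ[0]cₗ[0] = (-1)·(2)·(-2) = 4, but T[0,0,0] = 2. The claim is false.

No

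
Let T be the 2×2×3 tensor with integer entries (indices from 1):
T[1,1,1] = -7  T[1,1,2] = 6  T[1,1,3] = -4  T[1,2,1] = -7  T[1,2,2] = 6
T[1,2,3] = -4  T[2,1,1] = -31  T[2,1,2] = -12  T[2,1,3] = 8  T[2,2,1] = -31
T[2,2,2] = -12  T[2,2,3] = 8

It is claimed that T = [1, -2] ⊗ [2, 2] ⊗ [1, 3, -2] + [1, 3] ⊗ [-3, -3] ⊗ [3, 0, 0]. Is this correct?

Reconstruct entrywise from the claimed factors. For example, T[1,1,3] = -4 and Σₗ aₗ[1]bₗ[1]cₗ[3] = (1)·(2)·(-2) + (1)·(-3)·(0) = -4; checking all 12 entries, every one matches. The claim holds.

Yes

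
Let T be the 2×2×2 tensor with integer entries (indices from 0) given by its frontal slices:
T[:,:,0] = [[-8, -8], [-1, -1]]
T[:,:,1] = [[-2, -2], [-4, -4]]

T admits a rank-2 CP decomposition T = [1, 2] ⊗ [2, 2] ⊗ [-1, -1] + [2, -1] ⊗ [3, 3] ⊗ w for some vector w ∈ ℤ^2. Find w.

Subtract the known terms from T to get the rank-1 residual R = [2, -1] ⊗ [3, 3] ⊗ w, so R[i,j,k] = a[i]·b[j]·w[k]. Pick indices with nonzero a[0]·b[0] = (2)·(3) = 6. Only the fibre through (0,0,·) is needed: R[0,0,:] = T[0,0,:] − Σₗ aₗ[0]bₗ[0]cₗ = [-8, -2] − (1)·(2)·[-1, -1] = [-6, 0]. Then w[k] = R[0,0,k] / 6 for each k, giving w = [-6, 0] / 6 = [-1, 0].

w = [-1, 0]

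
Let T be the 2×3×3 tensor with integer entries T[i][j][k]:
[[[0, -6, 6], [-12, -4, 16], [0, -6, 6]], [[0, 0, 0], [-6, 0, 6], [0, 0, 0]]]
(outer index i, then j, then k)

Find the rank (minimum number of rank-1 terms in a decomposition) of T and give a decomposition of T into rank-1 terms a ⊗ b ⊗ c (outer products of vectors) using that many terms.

rank(T) = 2

Lower bound: in the mode-1 unfolding of T (rows indexed by i, columns by (j,k)) the 2×2 minor on rows i ∈ {0, 1}, columns (j,k) ∈ {(0,1), (1,0)} is det [[-6, -12], [0, -6]] = 36 ≠ 0, so that unfolding has rank ≥ 2 and hence rank(T) ≥ 2 (CP rank is at least every unfolding rank, though it can be larger).
Upper bound: with S_k = T[:,:,k], the two rank-1 terms a₁b₁ᵀ, a₂b₂ᵀ are the rank-1 members of the pencil x·S₀ + y·S₁.
The 2×2 minor of x·S₀ + y·S₁ on rows {0,1}, columns {0,1} is 36·xy = 36·(y)(x), vanishing at (x:y) = (1:0) and (0:1).
M₁ = S₀ = [[0, -12, 0], [0, -6, 0]] = (-6)·[2, 1][0, 1, 0]ᵀ and M₂ = S₁ = [[-6, -4, -6], [0, 0, 0]] = (-2)·[1, 0][3, 2, 3]ᵀ, so take a₁ = [2, 1], b₁ = [0, 1, 0], a₂ = [1, 0], b₂ = [3, 2, 3].
Each slice is an integer combination of E₁ = a₁b₁ᵀ and E₂ = a₂b₂ᵀ: S₀ = −6·E₁, S₁ = −2·E₂, S₂ = 6·E₁ + 2·E₂; reading off coefficients, c₁ = [-6, 0, 6] and c₂ = [0, -2, 2].
Hence T = [2, 1] ⊗ [0, 1, 0] ⊗ [-6, 0, 6] + [1, 0] ⊗ [3, 2, 3] ⊗ [0, -2, 2], so rank(T) ≤ 2.
These bounds meet, so rank(T) = 2.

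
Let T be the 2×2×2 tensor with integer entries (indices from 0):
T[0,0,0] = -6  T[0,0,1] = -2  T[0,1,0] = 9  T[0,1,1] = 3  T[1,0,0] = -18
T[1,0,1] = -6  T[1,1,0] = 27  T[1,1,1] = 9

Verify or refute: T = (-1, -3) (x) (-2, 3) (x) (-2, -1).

No

Reconstruct entry (0,0,0) from the claimed factors: Σₗ aₗ[0]bₗ[0]cₗ[0] = (-1)·(-2)·(-2) = -4, but T[0,0,0] = -6. The claim is false.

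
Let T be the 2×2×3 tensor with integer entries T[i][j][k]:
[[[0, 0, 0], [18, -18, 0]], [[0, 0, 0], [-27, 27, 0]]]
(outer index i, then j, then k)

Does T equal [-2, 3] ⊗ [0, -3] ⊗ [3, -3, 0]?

Yes

Reconstruct entrywise from the claimed factors. For example, T[0,0,0] = 0 and Σₗ aₗ[0]bₗ[0]cₗ[0] = (-2)·(0)·(3) = 0; checking all 12 entries, every one matches. The claim holds.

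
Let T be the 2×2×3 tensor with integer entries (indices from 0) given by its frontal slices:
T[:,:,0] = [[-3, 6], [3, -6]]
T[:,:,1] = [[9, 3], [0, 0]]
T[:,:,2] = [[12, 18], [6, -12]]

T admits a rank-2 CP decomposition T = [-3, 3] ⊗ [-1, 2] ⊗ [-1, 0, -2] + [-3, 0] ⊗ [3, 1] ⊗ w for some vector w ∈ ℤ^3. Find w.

Subtract the known terms from T to get the rank-1 residual R = [-3, 0] ⊗ [3, 1] ⊗ w, so R[i,j,k] = a[i]·b[j]·w[k]. Pick indices with nonzero a[0]·b[0] = (-3)·(3) = -9. Only the fibre through (0,0,·) is needed: R[0,0,:] = T[0,0,:] − Σₗ aₗ[0]bₗ[0]cₗ = [-3, 9, 12] − (-3)·(-1)·[-1, 0, -2] = [0, 9, 18]. Then w[k] = R[0,0,k] / -9 for each k, giving w = [0, 9, 18] / -9 = [0, -1, -2].

w = [0, -1, -2]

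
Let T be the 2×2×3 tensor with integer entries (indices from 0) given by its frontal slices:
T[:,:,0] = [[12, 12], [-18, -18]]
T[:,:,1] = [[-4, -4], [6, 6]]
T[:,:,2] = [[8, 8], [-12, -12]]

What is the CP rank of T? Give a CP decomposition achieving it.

Lower bound: T ≠ 0 (e.g. T[0,0,0] = 12), so rank(T) ≥ 1.
Upper bound: if T = a ⊗ b ⊗ c then every fibre of T is a multiple of the corresponding factor, so read the factors off the fibres through the nonzero entry T[0,0,0] = 12.
The mode-1 fibre T[:,0,0] = [12, -18] gives a = (2, -3) (primitive direction); the mode-2 fibre T[0,:,0] = [12, 12] gives b = (1, 1); then c[k] = T[0,0,k] / (a[0]·b[0]) = [12, -4, 8] / 2 = (6, -2, 4).
Expanding (2, -3) ⊗ (1, 1) ⊗ (6, -2, 4) reproduces all 12 entries of T, so T = (2, -3) ⊗ (1, 1) ⊗ (6, -2, 4) and rank(T) ≤ 1.
These bounds meet, so rank(T) = 1.

rank(T) = 1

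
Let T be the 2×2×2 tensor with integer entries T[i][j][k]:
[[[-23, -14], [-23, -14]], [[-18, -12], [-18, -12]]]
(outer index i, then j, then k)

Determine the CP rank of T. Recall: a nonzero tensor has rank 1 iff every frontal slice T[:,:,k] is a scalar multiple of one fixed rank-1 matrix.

2

Lower bound: the mode-1 unfolding of T (rows indexed by i, columns by (j,k) = (0,0), (0,1), (1,0), (1,1)) is [[-23, -14, -23, -14], [-18, -12, -18, -12]].
There the 2×2 minor on rows i ∈ {0, 1}, columns (j,k) ∈ {(0,0), (0,1)} is det [[-23, -14], [-18, -12]] = 24 ≠ 0, so this unfolding has rank ≥ 2; CP rank is at least every unfolding rank, so rank(T) ≥ 2. (Unfolding ranks only ever bound the CP rank from below — rank(T) can be strictly larger than all of them — so the matching upper bound has to come from an explicit 2-term decomposition.)
Upper bound — finding two terms. Every mode-2 slice of T is a multiple of one matrix: T[:,j,:] = b[j]·M with b = [1, 1] and M = [[-23, -14], [-18, -12]] (rows indexed by i, columns by k). So it suffices to write M as a sum of two rank-1 matrices.
Splitting M by its rows (i = 0, 1), M = [1, 0][-23, -14]ᵀ + [0, 1][-18, -12]ᵀ.
Hence T = [1, 0] ∘ [1, 1] ∘ [-23, -14] + [0, 1] ∘ [1, 1] ∘ [-18, -12], so rank(T) ≤ 2.
These bounds meet, so rank(T) = 2.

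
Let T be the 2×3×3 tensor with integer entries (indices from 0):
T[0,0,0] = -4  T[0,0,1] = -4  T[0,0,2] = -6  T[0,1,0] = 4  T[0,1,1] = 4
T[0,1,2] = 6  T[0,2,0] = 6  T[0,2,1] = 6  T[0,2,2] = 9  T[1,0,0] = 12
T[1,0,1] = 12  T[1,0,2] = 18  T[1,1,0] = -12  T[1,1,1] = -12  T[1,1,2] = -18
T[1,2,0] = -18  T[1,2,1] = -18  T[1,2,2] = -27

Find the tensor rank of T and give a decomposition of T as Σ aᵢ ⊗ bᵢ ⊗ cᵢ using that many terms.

rank(T) = 1

Lower bound: T ≠ 0 (e.g. T[0,0,0] = -4), so rank(T) ≥ 1.
Upper bound: if T = a ⊗ b ⊗ c then every fibre of T is a multiple of the corresponding factor, so read the factors off the fibres through the nonzero entry T[0,0,0] = -4.
The mode-1 fibre T[:,0,0] = [-4, 12] gives a = [1, -3] (primitive direction); the mode-2 fibre T[0,:,0] = [-4, 4, 6] gives b = [2, -2, -3]; then c[k] = T[0,0,k] / (a[0]·b[0]) = [-4, -4, -6] / 2 = [-2, -2, -3].
Expanding [1, -3] ⊗ [2, -2, -3] ⊗ [-2, -2, -3] reproduces all 18 entries of T, so T = [1, -3] ⊗ [2, -2, -3] ⊗ [-2, -2, -3] and rank(T) ≤ 1.
These bounds meet, so rank(T) = 1.
Check entry T[0,2,2] = 9: (1)·(-3)·(-3) = 9.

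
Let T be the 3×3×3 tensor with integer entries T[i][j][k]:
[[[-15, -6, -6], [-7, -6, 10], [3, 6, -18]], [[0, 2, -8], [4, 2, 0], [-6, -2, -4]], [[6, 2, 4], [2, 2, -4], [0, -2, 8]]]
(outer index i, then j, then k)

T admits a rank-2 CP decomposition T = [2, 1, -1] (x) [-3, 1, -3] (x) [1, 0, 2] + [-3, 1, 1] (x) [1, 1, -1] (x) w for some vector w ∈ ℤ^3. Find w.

w = [3, 2, -2]

Subtract the known terms from T to get the rank-1 residual R = [-3, 1, 1] (x) [1, 1, -1] (x) w, so R[i,j,k] = a[i]·b[j]·w[k]. Pick indices with nonzero a[0]·b[0] = (-3)·(1) = -3. Only the fibre through (0,0,·) is needed: R[0,0,:] = T[0,0,:] − Σₗ aₗ[0]bₗ[0]cₗ = [-15, -6, -6] − (2)·(-3)·[1, 0, 2] = [-9, -6, 6]. Then w[k] = R[0,0,k] / -3 for each k, giving w = [-9, -6, 6] / -3 = [3, 2, -2].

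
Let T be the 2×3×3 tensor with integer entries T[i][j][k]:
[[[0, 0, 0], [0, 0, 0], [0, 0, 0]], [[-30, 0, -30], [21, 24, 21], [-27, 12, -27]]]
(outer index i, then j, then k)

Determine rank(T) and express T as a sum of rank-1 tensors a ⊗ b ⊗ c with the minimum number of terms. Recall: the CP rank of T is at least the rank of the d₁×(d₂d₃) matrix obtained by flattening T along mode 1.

rank(T) = 2

Lower bound: the mode-3 unfolding of T (rows indexed by k, columns by (i,j) = (0,0), (0,1), (0,2), (1,0), (1,1), (1,2)) is [[0, 0, 0, -30, 21, -27], [0, 0, 0, 0, 24, 12], [0, 0, 0, -30, 21, -27]].
There the 2×2 minor on rows k ∈ {0, 1}, columns (i,j) ∈ {(1,0), (1,1)} is det [[-30, 21], [0, 24]] = -720 ≠ 0, so this unfolding has rank ≥ 2; CP rank is at least every unfolding rank, so rank(T) ≥ 2. (This is only a lower bound: in general the CP rank may exceed every unfolding rank, so we still need to exhibit 2 rank-1 terms summing to T.)
Upper bound — finding two terms. Every mode-1 slice of T is a multiple of one matrix: T[i,:,:] = a[i]·M with a = [0, 1] and M = [[-30, 0, -30], [21, 24, 21], [-27, 12, -27]] (rows indexed by j, columns by k). So it suffices to write M as a sum of two rank-1 matrices.
The columns of M satisfy (column 0) = (column 2), so splitting by columns, M = [0, 24, 12][0, 1, 0]ᵀ + [-30, 21, -27][1, 0, 1]ᵀ.
Hence T = [0, 1] ⊗ [0, 24, 12] ⊗ [0, 1, 0] + [0, 1] ⊗ [-30, 21, -27] ⊗ [1, 0, 1], so rank(T) ≤ 2.
These bounds meet, so rank(T) = 2.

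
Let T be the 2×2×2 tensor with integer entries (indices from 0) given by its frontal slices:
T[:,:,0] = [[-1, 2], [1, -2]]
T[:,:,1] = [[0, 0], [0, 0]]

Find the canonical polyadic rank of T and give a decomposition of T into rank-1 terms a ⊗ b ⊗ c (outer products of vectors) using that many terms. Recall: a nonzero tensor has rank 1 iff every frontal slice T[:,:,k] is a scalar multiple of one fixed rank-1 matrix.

Lower bound: T ≠ 0 (e.g. T[0,0,0] = -1), so rank(T) ≥ 1.
Upper bound: the mode-1 fibre T[:,0,0] = [-1, 1] gives a = [1, -1] (primitive direction); the mode-2 fibre T[0,:,0] = [-1, 2] gives b = [1, -2]; then c[k] = T[0,0,k] / (a[0]·b[0]) = [-1, 0] / 1 = [-1, 0].
Expanding [1, -1] ⊗ [1, -2] ⊗ [-1, 0] reproduces all 8 entries of T, so T = [1, -1] ⊗ [1, -2] ⊗ [-1, 0] and rank(T) ≤ 1.
These bounds meet, so rank(T) = 1.

rank(T) = 1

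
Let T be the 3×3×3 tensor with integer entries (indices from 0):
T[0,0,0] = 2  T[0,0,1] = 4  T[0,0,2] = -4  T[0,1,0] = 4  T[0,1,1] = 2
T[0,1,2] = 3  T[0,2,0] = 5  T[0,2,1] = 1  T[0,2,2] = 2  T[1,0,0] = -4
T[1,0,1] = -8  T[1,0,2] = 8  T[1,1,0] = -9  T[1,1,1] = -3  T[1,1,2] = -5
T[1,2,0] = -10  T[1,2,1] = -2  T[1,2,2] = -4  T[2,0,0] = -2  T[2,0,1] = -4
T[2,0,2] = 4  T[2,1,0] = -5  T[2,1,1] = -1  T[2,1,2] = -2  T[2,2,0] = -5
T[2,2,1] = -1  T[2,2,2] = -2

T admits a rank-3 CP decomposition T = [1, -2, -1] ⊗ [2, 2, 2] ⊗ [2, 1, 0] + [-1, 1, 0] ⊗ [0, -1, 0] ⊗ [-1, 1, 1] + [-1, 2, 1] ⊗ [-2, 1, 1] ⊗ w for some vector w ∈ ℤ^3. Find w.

Subtract the known terms from T to get the rank-1 residual R = [-1, 2, 1] ⊗ [-2, 1, 1] ⊗ w, so R[i,j,k] = a[i]·b[j]·w[k]. Pick indices with nonzero a[0]·b[0] = (-1)·(-2) = 2. Only the fibre through (0,0,·) is needed: R[0,0,:] = T[0,0,:] − Σₗ aₗ[0]bₗ[0]cₗ = [2, 4, -4] − (1)·(2)·[2, 1, 0] − (-1)·(0)·[-1, 1, 1] = [-2, 2, -4]. Then w[k] = R[0,0,k] / 2 for each k, giving w = [-2, 2, -4] / 2 = [-1, 1, -2].

w = [-1, 1, -2]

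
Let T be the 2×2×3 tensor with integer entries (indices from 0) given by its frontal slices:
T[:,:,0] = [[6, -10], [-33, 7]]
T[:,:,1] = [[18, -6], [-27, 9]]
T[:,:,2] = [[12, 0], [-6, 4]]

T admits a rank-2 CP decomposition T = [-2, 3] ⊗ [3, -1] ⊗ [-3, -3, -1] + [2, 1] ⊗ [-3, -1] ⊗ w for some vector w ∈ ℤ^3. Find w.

Subtract the known terms from T to get the rank-1 residual R = [2, 1] ⊗ [-3, -1] ⊗ w, so R[i,j,k] = a[i]·b[j]·w[k]. Pick indices with nonzero a[0]·b[0] = (2)·(-3) = -6. Only the fibre through (0,0,·) is needed: R[0,0,:] = T[0,0,:] − Σₗ aₗ[0]bₗ[0]cₗ = [6, 18, 12] − (-2)·(3)·[-3, -3, -1] = [-12, 0, 6]. Then w[k] = R[0,0,k] / -6 for each k, giving w = [-12, 0, 6] / -6 = [2, 0, -1].

w = [2, 0, -1]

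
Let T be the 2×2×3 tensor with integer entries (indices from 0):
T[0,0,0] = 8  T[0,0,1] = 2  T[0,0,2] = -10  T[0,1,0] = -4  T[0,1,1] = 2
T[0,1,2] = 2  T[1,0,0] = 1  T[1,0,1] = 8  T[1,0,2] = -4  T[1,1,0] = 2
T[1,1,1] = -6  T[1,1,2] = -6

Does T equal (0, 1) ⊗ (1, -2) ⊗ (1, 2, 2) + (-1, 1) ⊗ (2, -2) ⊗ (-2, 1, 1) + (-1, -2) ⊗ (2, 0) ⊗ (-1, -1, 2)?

Reconstruct entry (0,0,0) from the claimed factors: Σₗ aₗ[0]bₗ[0]cₗ[0] = (0)·(1)·(1) + (-1)·(2)·(-2) + (-1)·(2)·(-1) = 6, but T[0,0,0] = 8. The claim is false.

No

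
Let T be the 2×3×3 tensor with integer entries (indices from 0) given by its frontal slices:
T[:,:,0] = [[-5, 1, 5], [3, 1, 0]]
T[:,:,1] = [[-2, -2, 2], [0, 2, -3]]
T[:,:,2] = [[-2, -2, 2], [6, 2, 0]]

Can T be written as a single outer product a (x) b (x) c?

The mode-3 unfolding of T (rows indexed by k, columns by (i,j) = (0,0), (0,1), (0,2), (1,0), (1,1), (1,2)) is [[-5, 1, 5, 3, 1, 0], [-2, -2, 2, 0, 2, -3], [-2, -2, 2, 6, 2, 0]].
There the 3×3 minor on rows k ∈ {0, 1, 2}, columns (i,j) ∈ {(0,0), (0,1), (1,0)} is det [[-5, 1, 3], [-2, -2, 0], [-2, -2, 6]] = 72 ≠ 0, so this unfolding has rank ≥ 3; CP rank is at least every unfolding rank, so rank(T) ≥ 3.
In particular rank(T) ≥ 3 > 1, so T is not rank-1.

No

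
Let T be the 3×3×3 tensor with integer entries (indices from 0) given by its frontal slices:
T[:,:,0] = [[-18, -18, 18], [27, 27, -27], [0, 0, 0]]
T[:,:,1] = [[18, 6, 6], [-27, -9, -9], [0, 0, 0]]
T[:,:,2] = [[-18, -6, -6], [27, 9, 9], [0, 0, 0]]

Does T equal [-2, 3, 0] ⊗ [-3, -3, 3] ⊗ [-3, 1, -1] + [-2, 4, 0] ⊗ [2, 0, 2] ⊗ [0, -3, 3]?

Reconstruct entry (1,0,1) from the claimed factors: Σₗ aₗ[1]bₗ[0]cₗ[1] = (3)·(-3)·(1) + (4)·(2)·(-3) = -33, but T[1,0,1] = -27. The claim is false.

No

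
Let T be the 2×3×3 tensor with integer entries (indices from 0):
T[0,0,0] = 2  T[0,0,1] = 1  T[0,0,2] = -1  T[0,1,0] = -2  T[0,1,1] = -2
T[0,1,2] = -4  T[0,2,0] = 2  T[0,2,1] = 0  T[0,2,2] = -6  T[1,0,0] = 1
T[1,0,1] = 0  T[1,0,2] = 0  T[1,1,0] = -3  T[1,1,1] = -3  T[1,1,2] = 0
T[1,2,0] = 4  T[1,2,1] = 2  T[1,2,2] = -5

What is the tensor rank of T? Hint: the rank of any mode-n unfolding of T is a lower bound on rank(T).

Lower bound: in the mode-3 unfolding of T (rows indexed by k, columns by (i,j)) the 3×3 minor on rows k ∈ {0, 1, 2}, columns (i,j) ∈ {(0,0), (0,1), (1,0)} is det [[2, -2, 1], [1, -2, 0], [-1, -4, 0]] = -6 ≠ 0, so that unfolding has rank ≥ 3 and hence rank(T) ≥ 3 (CP rank is at least every unfolding rank, though it can be larger).
Upper bound: T is a sum of 3 rank-1 terms, T = [0, 1] ∘ [1, 2, -1] ∘ [-1, -1, 1] + [1, 1] ∘ [1, 0, 2] ∘ [2, 1, -1] + [2, 1] ∘ [0, 1, 1] ∘ [-1, -1, -2] (written with every a and b primitive with positive leading entry and the scale carried by c; CP decompositions are not unique, and this one is verified by expanding entrywise), so rank(T) ≤ 3.
These bounds meet, so rank(T) = 3.

3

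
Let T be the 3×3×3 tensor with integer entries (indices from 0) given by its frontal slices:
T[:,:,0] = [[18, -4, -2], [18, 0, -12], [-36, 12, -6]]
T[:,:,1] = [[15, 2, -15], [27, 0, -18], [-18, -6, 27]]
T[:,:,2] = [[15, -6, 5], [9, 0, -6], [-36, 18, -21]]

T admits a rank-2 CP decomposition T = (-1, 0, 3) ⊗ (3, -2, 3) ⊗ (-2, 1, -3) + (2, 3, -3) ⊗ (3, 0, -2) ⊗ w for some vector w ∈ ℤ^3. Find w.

Subtract the known terms from T to get the rank-1 residual R = (2, 3, -3) ⊗ (3, 0, -2) ⊗ w, so R[i,j,k] = a[i]·b[j]·w[k]. Pick indices with nonzero a[0]·b[0] = (2)·(3) = 6. Only the fibre through (0,0,·) is needed: R[0,0,:] = T[0,0,:] − Σₗ aₗ[0]bₗ[0]cₗ = [18, 15, 15] − (-1)·(3)·(-2, 1, -3) = [12, 18, 6]. Then w[k] = R[0,0,k] / 6 for each k, giving w = [12, 18, 6] / 6 = (2, 3, 1).

w = (2, 3, 1)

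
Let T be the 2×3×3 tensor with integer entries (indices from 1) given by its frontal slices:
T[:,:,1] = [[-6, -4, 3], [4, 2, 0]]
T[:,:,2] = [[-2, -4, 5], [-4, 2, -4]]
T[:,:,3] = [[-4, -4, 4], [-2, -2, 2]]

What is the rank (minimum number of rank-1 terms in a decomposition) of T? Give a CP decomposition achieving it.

rank(T) = 3

Lower bound: the mode-2 unfolding of T (rows indexed by j, columns by (i,k) = (1,1), (1,2), (1,3), (2,1), (2,2), (2,3)) is [[-6, -2, -4, 4, -4, -2], [-4, -4, -4, 2, 2, -2], [3, 5, 4, 0, -4, 2]].
There the 3×3 minor on rows j ∈ {1, 2, 3}, columns (i,k) ∈ {(1,1), (1,2), (2,1)} is det [[-6, -2, 4], [-4, -4, 2], [3, 5, 0]] = 16 ≠ 0, so this unfolding has rank ≥ 3; CP rank is at least every unfolding rank, so rank(T) ≥ 3. (Flattening ranks never certify an upper bound on CP rank; for that we must actually write T with 3 rank-1 terms.)
Upper bound: T is a sum of 3 rank-1 terms, T = [0, 1] ⊗ [1, 2, -2] ⊗ [2, 2, 0] + [1, -2] ⊗ [2, 0, 1] ⊗ [-1, 1, 0] + [2, 1] ⊗ [1, 1, -1] ⊗ [-2, -2, -2] (one valid choice — decompositions are not unique — normalised so each a, b is primitive with positive first nonzero entry; check it by expanding all entries), so rank(T) ≤ 3.
These bounds meet, so rank(T) = 3.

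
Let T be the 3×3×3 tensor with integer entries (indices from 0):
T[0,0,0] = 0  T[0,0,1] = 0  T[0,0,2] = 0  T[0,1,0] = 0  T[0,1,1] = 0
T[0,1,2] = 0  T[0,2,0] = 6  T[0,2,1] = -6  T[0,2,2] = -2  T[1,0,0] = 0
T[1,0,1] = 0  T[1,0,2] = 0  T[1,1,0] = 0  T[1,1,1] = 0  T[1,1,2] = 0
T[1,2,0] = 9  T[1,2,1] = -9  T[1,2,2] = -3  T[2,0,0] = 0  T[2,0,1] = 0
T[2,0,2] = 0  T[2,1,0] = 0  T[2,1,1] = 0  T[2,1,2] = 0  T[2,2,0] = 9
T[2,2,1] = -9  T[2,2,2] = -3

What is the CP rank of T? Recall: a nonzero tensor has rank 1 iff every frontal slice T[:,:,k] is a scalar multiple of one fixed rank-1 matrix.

Lower bound: T ≠ 0 (e.g. T[0,2,0] = 6), so rank(T) ≥ 1.
Upper bound: if T = a ∘ b ∘ c then every fibre of T is a multiple of the corresponding factor, so read the factors off the fibres through the nonzero entry T[0,2,0] = 6.
The mode-1 fibre T[:,2,0] = [6, 9, 9] gives a = [2, 3, 3] (primitive direction); the mode-2 fibre T[0,:,0] = [0, 0, 6] gives b = [0, 0, 1]; then c[k] = T[0,2,k] / (a[0]·b[2]) = [6, -6, -2] / 2 = [3, -3, -1].
Expanding [2, 3, 3] ∘ [0, 0, 1] ∘ [3, -3, -1] reproduces all 27 entries of T, so T = [2, 3, 3] ∘ [0, 0, 1] ∘ [3, -3, -1] and rank(T) ≤ 1.
These bounds meet, so rank(T) = 1.

1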